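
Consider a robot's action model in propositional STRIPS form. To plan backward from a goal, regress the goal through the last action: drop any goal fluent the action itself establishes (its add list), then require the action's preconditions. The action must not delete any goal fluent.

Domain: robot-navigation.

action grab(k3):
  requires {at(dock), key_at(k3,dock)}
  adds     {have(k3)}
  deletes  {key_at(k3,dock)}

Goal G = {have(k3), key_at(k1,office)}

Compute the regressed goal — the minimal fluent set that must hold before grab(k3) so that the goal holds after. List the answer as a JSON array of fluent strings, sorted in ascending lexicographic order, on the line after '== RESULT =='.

Regress:
  G ∩ del = {}  (empty — regression defined)
  G \ add = {have(k3), key_at(k1,office)} \ {have(k3)} = {key_at(k1,office)}
  ∪ pre   = {key_at(k1,office)} ∪ {at(dock), key_at(k3,dock)}
          = {at(dock), key_at(k1,office), key_at(k3,dock)}

== RESULT ==
["at(dock)", "key_at(k1,office)", "key_at(k3,dock)"]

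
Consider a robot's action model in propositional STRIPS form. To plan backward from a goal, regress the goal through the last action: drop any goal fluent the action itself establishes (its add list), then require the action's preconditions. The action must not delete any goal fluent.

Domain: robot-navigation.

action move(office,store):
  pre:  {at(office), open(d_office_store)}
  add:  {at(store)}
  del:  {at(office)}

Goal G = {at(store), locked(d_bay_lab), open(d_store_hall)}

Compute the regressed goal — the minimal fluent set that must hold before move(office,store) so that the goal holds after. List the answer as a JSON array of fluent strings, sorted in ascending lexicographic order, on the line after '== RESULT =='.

Regress:
  G ∩ del = {}  (empty — regression defined)
  G \ add = {at(store), locked(d_bay_lab), open(d_store_hall)} \ {at(store)} = {locked(d_bay_lab), open(d_store_hall)}
  ∪ pre   = {locked(d_bay_lab), open(d_store_hall)} ∪ {at(office), open(d_office_store)}
          = {at(office), locked(d_bay_lab), open(d_office_store), open(d_store_hall)}

== RESULT ==
["at(office)", "locked(d_bay_lab)", "open(d_office_store)", "open(d_store_hall)"]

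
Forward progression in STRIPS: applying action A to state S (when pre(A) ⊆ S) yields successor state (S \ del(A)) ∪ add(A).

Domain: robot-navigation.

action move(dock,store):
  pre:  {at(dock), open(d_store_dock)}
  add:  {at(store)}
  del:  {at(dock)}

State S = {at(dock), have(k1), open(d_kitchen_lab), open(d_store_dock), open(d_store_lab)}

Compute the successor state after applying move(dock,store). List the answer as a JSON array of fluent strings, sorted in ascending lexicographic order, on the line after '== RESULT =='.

Compute (S \ del) ∪ add:
  pre ⊆ S: {at(dock), open(d_store_dock)} ⊆ S  — applicable
  S \ del = {have(k1), open(d_kitchen_lab), open(d_store_dock), open(d_store_lab)}
  ∪ add   = {at(store), have(k1), open(d_kitchen_lab), open(d_store_dock), open(d_store_lab)}

== RESULT ==
["at(store)", "have(k1)", "open(d_kitchen_lab)", "open(d_store_dock)", "open(d_store_lab)"]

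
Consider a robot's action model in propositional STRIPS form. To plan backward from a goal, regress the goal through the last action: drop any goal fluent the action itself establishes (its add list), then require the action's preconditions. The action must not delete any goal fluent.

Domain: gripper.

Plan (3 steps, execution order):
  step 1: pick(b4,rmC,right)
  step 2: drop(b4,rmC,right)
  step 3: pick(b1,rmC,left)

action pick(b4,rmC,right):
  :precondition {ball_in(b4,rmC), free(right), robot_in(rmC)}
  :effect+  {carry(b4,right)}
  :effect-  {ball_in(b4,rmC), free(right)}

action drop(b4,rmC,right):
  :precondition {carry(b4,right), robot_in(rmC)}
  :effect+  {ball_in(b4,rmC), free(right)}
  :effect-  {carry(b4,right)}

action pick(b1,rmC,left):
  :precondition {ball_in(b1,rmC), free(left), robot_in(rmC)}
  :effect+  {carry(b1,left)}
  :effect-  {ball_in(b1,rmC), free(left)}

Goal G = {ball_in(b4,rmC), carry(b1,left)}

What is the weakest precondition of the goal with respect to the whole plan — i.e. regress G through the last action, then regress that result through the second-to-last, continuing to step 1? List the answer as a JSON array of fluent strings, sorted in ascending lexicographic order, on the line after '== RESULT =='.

Regress step by step:
  through step 3 (pick(b1,rmC,left)): drop {carry(b1,left)}, keep {ball_in(b4,rmC)}, require {ball_in(b1,rmC), free(left), robot_in(rmC)}
    → {ball_in(b1,rmC), ball_in(b4,rmC), free(left), robot_in(rmC)}
  through step 2 (drop(b4,rmC,right)): drop {ball_in(b4,rmC)}, keep {ball_in(b1,rmC), free(left), robot_in(rmC)}, require {carry(b4,right), robot_in(rmC)}
    → {ball_in(b1,rmC), carry(b4,right), free(left), robot_in(rmC)}
  through step 1 (pick(b4,rmC,right)): drop {carry(b4,right)}, keep {ball_in(b1,rmC), free(left), robot_in(rmC)}, require {ball_in(b4,rmC), free(right), robot_in(rmC)}
    → {ball_in(b1,rmC), ball_in(b4,rmC), free(left), free(right), robot_in(rmC)}

== RESULT ==
["ball_in(b1,rmC)", "ball_in(b4,rmC)", "free(left)", "free(right)", "robot_in(rmC)"]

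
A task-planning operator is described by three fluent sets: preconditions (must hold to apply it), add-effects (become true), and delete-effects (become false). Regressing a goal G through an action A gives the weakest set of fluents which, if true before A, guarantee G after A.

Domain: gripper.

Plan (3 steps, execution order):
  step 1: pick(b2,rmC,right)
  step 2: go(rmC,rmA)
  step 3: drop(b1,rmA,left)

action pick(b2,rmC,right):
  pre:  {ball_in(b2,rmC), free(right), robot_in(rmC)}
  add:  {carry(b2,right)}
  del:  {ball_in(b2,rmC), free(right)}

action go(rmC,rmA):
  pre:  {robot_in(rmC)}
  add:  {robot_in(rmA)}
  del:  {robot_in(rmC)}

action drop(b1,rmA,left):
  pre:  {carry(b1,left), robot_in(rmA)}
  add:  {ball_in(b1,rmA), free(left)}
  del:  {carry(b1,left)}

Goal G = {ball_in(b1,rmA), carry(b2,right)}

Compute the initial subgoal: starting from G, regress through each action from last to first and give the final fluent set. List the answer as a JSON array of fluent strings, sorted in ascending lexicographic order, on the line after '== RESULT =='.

Work backward from the goal:
  through step 3 (drop(b1,rmA,left)): drop {ball_in(b1,rmA)}, keep {carry(b2,right)}, require {carry(b1,left), robot_in(rmA)}
    → {carry(b1,left), carry(b2,right), robot_in(rmA)}
  through step 2 (go(rmC,rmA)): drop {robot_in(rmA)}, keep {carry(b1,left), carry(b2,right)}, require {robot_in(rmC)}
    → {carry(b1,left), carry(b2,right), robot_in(rmC)}
  through step 1 (pick(b2,rmC,right)): drop {carry(b2,right)}, keep {carry(b1,left), robot_in(rmC)}, require {ball_in(b2,rmC), free(right), robot_in(rmC)}
    → {ball_in(b2,rmC), carry(b1,left), free(right), robot_in(rmC)}

== RESULT ==
["ball_in(b2,rmC)", "carry(b1,left)", "free(right)", "robot_in(rmC)"]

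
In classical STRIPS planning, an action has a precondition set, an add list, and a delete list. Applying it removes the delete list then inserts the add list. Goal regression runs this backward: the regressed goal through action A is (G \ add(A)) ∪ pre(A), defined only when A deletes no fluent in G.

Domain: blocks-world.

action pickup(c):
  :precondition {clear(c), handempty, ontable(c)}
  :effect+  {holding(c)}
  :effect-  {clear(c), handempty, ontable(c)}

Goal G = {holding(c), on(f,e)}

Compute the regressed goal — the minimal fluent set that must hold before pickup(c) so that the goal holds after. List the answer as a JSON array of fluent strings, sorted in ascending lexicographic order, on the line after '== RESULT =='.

Regress:
  G ∩ del = {}  (empty — regression defined)
  G \ add = {holding(c), on(f,e)} \ {holding(c)} = {on(f,e)}
  ∪ pre   = {on(f,e)} ∪ {clear(c), handempty, ontable(c)}
          = {clear(c), handempty, on(f,e), ontable(c)}

== RESULT ==
["clear(c)", "handempty", "on(f,e)", "ontable(c)"]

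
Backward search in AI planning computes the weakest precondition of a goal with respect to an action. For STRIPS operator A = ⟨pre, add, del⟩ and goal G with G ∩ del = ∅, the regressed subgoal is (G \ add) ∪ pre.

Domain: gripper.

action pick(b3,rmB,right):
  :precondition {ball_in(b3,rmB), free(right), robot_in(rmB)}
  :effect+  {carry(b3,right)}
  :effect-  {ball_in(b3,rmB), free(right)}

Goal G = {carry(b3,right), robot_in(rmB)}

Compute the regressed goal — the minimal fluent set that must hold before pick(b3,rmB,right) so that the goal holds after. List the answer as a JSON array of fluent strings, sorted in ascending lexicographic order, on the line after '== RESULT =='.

Compute (G \ add) ∪ pre:
  G ∩ del = {}  (empty — regression defined)
  G \ add = {carry(b3,right), robot_in(rmB)} \ {carry(b3,right)} = {robot_in(rmB)}
  ∪ pre   = {robot_in(rmB)} ∪ {ball_in(b3,rmB), free(right), robot_in(rmB)}
          = {ball_in(b3,rmB), free(right), robot_in(rmB)}

== RESULT ==
["ball_in(b3,rmB)", "free(right)", "robot_in(rmB)"]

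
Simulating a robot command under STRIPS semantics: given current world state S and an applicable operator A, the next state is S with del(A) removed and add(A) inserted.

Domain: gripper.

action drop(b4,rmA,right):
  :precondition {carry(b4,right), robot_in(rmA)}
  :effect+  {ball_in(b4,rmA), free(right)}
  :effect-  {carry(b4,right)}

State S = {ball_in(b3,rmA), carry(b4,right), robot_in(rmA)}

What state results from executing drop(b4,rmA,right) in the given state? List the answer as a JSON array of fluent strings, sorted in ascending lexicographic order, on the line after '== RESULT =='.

Compute (S \ del) ∪ add:
  pre ⊆ S: {carry(b4,right), robot_in(rmA)} ⊆ S  — applicable
  S \ del = {ball_in(b3,rmA), robot_in(rmA)}
  ∪ add   = {ball_in(b3,rmA), ball_in(b4,rmA), free(right), robot_in(rmA)}

== RESULT ==
["ball_in(b3,rmA)", "ball_in(b4,rmA)", "free(right)", "robot_in(rmA)"]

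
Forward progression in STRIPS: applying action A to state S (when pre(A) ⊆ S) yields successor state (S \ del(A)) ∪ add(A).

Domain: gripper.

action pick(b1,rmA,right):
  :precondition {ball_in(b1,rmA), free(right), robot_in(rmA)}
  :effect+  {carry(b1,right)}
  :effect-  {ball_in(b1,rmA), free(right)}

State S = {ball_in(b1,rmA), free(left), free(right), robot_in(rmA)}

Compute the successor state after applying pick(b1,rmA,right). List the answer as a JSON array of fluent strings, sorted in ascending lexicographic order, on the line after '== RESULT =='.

Compute (S \ del) ∪ add:
  pre ⊆ S: {ball_in(b1,rmA), free(right), robot_in(rmA)} ⊆ S  — applicable
  S \ del = {free(left), robot_in(rmA)}
  ∪ add   = {carry(b1,right), free(left), robot_in(rmA)}

== RESULT ==
["carry(b1,right)", "free(left)", "robot_in(rmA)"]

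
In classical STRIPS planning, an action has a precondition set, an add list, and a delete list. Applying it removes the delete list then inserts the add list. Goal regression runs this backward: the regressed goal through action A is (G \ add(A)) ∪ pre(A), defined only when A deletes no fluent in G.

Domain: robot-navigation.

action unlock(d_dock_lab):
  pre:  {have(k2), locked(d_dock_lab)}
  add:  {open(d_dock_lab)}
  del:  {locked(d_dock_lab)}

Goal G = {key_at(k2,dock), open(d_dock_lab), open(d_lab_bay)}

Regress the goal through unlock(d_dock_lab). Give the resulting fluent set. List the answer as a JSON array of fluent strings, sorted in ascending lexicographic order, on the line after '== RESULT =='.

Regress:
  G ∩ del = {}  (empty — regression defined)
  G \ add = {key_at(k2,dock), open(d_dock_lab), open(d_lab_bay)} \ {open(d_dock_lab)} = {key_at(k2,dock), open(d_lab_bay)}
  ∪ pre   = {key_at(k2,dock), open(d_lab_bay)} ∪ {have(k2), locked(d_dock_lab)}
          = {have(k2), key_at(k2,dock), locked(d_dock_lab), open(d_lab_bay)}

== RESULT ==
["have(k2)", "key_at(k2,dock)", "locked(d_dock_lab)", "open(d_lab_bay)"]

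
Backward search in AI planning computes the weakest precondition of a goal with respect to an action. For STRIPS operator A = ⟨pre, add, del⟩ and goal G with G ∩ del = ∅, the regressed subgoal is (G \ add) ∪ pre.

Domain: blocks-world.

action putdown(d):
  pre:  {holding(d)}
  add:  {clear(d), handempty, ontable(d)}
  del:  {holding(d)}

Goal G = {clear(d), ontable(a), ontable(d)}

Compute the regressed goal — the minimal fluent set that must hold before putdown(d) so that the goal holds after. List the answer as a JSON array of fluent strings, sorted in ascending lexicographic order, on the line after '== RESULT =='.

Regress:
  G ∩ del = {}  (empty — regression defined)
  G \ add = {clear(d), ontable(a), ontable(d)} \ {clear(d), handempty, ontable(d)} = {ontable(a)}
  ∪ pre   = {ontable(a)} ∪ {holding(d)}
          = {holding(d), ontable(a)}

== RESULT ==
["holding(d)", "ontable(a)"]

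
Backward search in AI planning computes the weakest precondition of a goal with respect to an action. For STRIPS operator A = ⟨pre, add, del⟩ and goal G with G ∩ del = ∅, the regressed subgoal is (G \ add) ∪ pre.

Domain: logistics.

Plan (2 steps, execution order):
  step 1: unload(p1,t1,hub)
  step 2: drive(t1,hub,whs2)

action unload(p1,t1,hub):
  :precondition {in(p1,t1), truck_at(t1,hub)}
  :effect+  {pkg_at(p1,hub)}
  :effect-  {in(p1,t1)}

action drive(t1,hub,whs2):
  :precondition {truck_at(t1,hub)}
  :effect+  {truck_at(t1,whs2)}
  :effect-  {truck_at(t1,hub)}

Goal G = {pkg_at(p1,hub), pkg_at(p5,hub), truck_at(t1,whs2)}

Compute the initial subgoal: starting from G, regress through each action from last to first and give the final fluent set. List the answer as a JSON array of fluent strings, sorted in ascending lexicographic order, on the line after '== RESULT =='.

Regress step by step:
  through step 2 (drive(t1,hub,whs2)): drop {truck_at(t1,whs2)}, keep {pkg_at(p1,hub), pkg_at(p5,hub)}, require {truck_at(t1,hub)}
    → {pkg_at(p1,hub), pkg_at(p5,hub), truck_at(t1,hub)}
  through step 1 (unload(p1,t1,hub)): drop {pkg_at(p1,hub)}, keep {pkg_at(p5,hub), truck_at(t1,hub)}, require {in(p1,t1), truck_at(t1,hub)}
    → {in(p1,t1), pkg_at(p5,hub), truck_at(t1,hub)}

== RESULT ==
["in(p1,t1)", "pkg_at(p5,hub)", "truck_at(t1,hub)"]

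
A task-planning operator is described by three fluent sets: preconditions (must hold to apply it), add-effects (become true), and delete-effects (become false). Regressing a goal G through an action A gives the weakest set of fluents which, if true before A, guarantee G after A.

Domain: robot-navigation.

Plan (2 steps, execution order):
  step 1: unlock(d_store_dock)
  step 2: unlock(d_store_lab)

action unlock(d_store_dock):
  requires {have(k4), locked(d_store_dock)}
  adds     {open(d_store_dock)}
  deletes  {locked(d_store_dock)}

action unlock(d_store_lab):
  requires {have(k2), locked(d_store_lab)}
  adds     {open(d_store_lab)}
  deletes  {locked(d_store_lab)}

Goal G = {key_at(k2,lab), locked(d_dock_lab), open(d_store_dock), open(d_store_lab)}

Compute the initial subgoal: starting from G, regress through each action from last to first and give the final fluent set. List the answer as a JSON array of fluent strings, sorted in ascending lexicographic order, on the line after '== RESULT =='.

Work backward from the goal:
  through step 2 (unlock(d_store_lab)): drop {open(d_store_lab)}, keep {key_at(k2,lab), locked(d_dock_lab), open(d_store_dock)}, require {have(k2), locked(d_store_lab)}
    → {have(k2), key_at(k2,lab), locked(d_dock_lab), locked(d_store_lab), open(d_store_dock)}
  through step 1 (unlock(d_store_dock)): drop {open(d_store_dock)}, keep {have(k2), key_at(k2,lab), locked(d_dock_lab), locked(d_store_lab)}, require {have(k4), locked(d_store_dock)}
    → {have(k2), have(k4), key_at(k2,lab), locked(d_dock_lab), locked(d_store_dock), locked(d_store_lab)}

== RESULT ==
["have(k2)", "have(k4)", "key_at(k2,lab)", "locked(d_dock_lab)", "locked(d_store_dock)", "locked(d_store_lab)"]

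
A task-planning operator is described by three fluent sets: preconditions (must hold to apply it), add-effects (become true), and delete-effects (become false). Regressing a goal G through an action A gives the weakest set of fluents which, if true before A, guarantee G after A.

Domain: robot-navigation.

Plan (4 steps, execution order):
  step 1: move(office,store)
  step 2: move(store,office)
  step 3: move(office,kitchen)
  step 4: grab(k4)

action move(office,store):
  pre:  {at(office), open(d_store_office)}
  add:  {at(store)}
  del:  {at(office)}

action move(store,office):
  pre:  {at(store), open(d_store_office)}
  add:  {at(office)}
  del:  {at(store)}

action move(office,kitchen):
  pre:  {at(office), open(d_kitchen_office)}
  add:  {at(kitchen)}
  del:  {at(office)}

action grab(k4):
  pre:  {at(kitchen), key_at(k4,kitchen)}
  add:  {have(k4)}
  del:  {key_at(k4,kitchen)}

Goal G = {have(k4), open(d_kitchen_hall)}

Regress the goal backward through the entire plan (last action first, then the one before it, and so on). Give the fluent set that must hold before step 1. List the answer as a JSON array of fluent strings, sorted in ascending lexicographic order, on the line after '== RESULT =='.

Work backward from the goal:
  through step 4 (grab(k4)): drop {have(k4)}, keep {open(d_kitchen_hall)}, require {at(kitchen), key_at(k4,kitchen)}
    → {at(kitchen), key_at(k4,kitchen), open(d_kitchen_hall)}
  through step 3 (move(office,kitchen)): drop {at(kitchen)}, keep {key_at(k4,kitchen), open(d_kitchen_hall)}, require {at(office), open(d_kitchen_office)}
    → {at(office), key_at(k4,kitchen), open(d_kitchen_hall), open(d_kitchen_office)}
  through step 2 (move(store,office)): drop {at(office)}, keep {key_at(k4,kitchen), open(d_kitchen_hall), open(d_kitchen_office)}, require {at(store), open(d_store_office)}
    → {at(store), key_at(k4,kitchen), open(d_kitchen_hall), open(d_kitchen_office), open(d_store_office)}
  through step 1 (move(office,store)): drop {at(store)}, keep {key_at(k4,kitchen), open(d_kitchen_hall), open(d_kitchen_office), open(d_store_office)}, require {at(office), open(d_store_office)}
    → {at(office), key_at(k4,kitchen), open(d_kitchen_hall), open(d_kitchen_office), open(d_store_office)}

== RESULT ==
["at(office)", "key_at(k4,kitchen)", "open(d_kitchen_hall)", "open(d_kitchen_office)", "open(d_store_office)"]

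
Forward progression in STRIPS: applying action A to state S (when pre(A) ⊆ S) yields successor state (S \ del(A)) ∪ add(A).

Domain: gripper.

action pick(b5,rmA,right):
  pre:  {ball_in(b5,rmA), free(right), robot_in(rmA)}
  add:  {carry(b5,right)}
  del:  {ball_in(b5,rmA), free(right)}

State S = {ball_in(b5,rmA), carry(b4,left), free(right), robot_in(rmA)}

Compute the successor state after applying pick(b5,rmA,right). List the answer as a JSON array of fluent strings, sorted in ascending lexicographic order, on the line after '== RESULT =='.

Progress:
  pre ⊆ S: {ball_in(b5,rmA), free(right), robot_in(rmA)} ⊆ S  — applicable
  S \ del = {carry(b4,left), robot_in(rmA)}
  ∪ add   = {carry(b4,left), carry(b5,right), robot_in(rmA)}

== RESULT ==
["carry(b4,left)", "carry(b5,right)", "robot_in(rmA)"]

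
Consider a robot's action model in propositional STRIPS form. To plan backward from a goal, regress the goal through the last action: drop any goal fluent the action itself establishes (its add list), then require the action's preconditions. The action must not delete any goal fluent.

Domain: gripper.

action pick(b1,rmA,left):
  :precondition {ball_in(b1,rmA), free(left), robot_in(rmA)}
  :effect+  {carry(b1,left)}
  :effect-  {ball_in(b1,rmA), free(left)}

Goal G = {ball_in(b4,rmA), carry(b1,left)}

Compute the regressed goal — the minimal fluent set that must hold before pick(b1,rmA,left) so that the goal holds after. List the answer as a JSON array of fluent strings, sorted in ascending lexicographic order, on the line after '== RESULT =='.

Compute (G \ add) ∪ pre:
  G ∩ del = {}  (empty — regression defined)
  G \ add = {ball_in(b4,rmA), carry(b1,left)} \ {carry(b1,left)} = {ball_in(b4,rmA)}
  ∪ pre   = {ball_in(b4,rmA)} ∪ {ball_in(b1,rmA), free(left), robot_in(rmA)}
          = {ball_in(b1,rmA), ball_in(b4,rmA), free(left), robot_in(rmA)}

== RESULT ==
["ball_in(b1,rmA)", "ball_in(b4,rmA)", "free(left)", "robot_in(rmA)"]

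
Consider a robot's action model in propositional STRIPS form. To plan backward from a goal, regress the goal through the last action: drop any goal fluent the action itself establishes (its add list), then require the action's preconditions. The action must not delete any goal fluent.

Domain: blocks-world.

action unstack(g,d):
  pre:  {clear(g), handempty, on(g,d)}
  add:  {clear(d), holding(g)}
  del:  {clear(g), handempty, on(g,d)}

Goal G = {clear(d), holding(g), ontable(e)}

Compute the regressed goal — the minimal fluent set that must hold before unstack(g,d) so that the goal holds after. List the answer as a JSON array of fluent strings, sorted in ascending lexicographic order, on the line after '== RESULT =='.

Regress:
  G ∩ del = {}  (empty — regression defined)
  G \ add = {clear(d), holding(g), ontable(e)} \ {clear(d), holding(g)} = {ontable(e)}
  ∪ pre   = {ontable(e)} ∪ {clear(g), handempty, on(g,d)}
          = {clear(g), handempty, on(g,d), ontable(e)}

== RESULT ==
["clear(g)", "handempty", "on(g,d)", "ontable(e)"]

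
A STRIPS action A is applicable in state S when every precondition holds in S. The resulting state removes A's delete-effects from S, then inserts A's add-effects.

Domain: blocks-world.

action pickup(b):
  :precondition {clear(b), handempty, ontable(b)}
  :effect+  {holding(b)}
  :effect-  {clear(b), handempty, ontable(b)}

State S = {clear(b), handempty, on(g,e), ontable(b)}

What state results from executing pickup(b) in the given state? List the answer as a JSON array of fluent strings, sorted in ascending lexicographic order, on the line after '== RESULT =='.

Compute (S \ del) ∪ add:
  pre ⊆ S: {clear(b), handempty, ontable(b)} ⊆ S  — applicable
  S \ del = {on(g,e)}
  ∪ add   = {holding(b), on(g,e)}

== RESULT ==
["holding(b)", "on(g,e)"]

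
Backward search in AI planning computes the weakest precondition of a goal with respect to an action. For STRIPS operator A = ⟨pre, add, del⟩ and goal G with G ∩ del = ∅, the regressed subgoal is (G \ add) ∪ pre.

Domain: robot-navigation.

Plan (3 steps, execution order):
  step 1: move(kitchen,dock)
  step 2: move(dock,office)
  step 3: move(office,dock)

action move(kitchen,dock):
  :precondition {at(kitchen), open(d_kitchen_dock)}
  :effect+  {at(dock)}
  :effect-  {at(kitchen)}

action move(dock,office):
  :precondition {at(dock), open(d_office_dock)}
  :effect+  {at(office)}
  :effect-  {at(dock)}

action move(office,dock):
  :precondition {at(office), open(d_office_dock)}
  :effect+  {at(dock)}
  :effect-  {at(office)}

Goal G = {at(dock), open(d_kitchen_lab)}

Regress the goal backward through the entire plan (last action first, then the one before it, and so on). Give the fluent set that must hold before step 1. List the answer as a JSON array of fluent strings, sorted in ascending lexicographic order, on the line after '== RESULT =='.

Work backward from the goal:
  through step 3 (move(office,dock)): drop {at(dock)}, keep {open(d_kitchen_lab)}, require {at(office), open(d_office_dock)}
    → {at(office), open(d_kitchen_lab), open(d_office_dock)}
  through step 2 (move(dock,office)): drop {at(office)}, keep {open(d_kitchen_lab), open(d_office_dock)}, require {at(dock), open(d_office_dock)}
    → {at(dock), open(d_kitchen_lab), open(d_office_dock)}
  through step 1 (move(kitchen,dock)): drop {at(dock)}, keep {open(d_kitchen_lab), open(d_office_dock)}, require {at(kitchen), open(d_kitchen_dock)}
    → {at(kitchen), open(d_kitchen_dock), open(d_kitchen_lab), open(d_office_dock)}

== RESULT ==
["at(kitchen)", "open(d_kitchen_dock)", "open(d_kitchen_lab)", "open(d_office_dock)"]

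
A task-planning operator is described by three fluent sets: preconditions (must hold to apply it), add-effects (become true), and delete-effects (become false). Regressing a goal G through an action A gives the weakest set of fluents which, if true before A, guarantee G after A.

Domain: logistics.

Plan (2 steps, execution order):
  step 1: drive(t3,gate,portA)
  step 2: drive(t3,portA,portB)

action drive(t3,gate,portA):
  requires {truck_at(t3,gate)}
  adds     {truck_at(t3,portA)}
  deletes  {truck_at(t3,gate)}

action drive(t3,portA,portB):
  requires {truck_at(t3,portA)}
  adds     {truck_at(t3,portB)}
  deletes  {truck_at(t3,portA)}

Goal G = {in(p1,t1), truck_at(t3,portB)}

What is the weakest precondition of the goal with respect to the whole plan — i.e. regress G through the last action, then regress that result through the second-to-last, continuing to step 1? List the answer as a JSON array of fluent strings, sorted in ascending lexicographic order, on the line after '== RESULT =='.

Regress step by step:
  through step 2 (drive(t3,portA,portB)): drop {truck_at(t3,portB)}, keep {in(p1,t1)}, require {truck_at(t3,portA)}
    → {in(p1,t1), truck_at(t3,portA)}
  through step 1 (drive(t3,gate,portA)): drop {truck_at(t3,portA)}, keep {in(p1,t1)}, require {truck_at(t3,gate)}
    → {in(p1,t1), truck_at(t3,gate)}

== RESULT ==
["in(p1,t1)", "truck_at(t3,gate)"]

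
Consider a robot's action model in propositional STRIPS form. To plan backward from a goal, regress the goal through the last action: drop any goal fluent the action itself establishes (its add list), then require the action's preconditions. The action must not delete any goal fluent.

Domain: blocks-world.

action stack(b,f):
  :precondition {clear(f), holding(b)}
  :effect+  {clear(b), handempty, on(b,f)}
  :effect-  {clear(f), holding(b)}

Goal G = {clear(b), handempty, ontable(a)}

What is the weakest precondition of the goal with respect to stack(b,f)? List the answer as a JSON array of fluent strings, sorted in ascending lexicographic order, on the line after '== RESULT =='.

Regress:
  G ∩ del = {}  (empty — regression defined)
  G \ add = {clear(b), handempty, ontable(a)} \ {clear(b), handempty, on(b,f)} = {ontable(a)}
  ∪ pre   = {ontable(a)} ∪ {clear(f), holding(b)}
          = {clear(f), holding(b), ontable(a)}

== RESULT ==
["clear(f)", "holding(b)", "ontable(a)"]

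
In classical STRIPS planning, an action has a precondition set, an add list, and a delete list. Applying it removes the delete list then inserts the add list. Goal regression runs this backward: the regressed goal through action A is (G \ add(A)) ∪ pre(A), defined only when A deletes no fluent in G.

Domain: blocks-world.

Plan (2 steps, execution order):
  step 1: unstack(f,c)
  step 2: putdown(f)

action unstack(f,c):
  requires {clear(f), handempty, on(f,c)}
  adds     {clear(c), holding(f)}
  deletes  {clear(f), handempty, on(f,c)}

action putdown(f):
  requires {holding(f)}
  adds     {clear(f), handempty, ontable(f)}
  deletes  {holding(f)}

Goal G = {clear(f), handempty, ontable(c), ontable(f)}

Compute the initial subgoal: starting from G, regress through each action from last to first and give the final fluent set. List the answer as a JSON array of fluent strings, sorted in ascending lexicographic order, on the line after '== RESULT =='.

Work backward from the goal:
  through step 2 (putdown(f)): drop {clear(f), handempty, ontable(f)}, keep {ontable(c)}, require {holding(f)}
    → {holding(f), ontable(c)}
  through step 1 (unstack(f,c)): drop {holding(f)}, keep {ontable(c)}, require {clear(f), handempty, on(f,c)}
    → {clear(f), handempty, on(f,c), ontable(c)}

== RESULT ==
["clear(f)", "handempty", "on(f,c)", "ontable(c)"]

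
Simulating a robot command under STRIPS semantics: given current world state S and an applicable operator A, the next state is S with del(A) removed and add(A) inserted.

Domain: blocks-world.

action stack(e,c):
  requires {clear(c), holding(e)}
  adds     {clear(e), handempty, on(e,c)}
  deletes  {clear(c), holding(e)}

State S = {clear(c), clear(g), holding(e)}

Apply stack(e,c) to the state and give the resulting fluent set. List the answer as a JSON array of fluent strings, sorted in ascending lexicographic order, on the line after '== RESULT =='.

Progress:
  pre ⊆ S: {clear(c), holding(e)} ⊆ S  — applicable
  S \ del = {clear(g)}
  ∪ add   = {clear(e), clear(g), handempty, on(e,c)}

== RESULT ==
["clear(e)", "clear(g)", "handempty", "on(e,c)"]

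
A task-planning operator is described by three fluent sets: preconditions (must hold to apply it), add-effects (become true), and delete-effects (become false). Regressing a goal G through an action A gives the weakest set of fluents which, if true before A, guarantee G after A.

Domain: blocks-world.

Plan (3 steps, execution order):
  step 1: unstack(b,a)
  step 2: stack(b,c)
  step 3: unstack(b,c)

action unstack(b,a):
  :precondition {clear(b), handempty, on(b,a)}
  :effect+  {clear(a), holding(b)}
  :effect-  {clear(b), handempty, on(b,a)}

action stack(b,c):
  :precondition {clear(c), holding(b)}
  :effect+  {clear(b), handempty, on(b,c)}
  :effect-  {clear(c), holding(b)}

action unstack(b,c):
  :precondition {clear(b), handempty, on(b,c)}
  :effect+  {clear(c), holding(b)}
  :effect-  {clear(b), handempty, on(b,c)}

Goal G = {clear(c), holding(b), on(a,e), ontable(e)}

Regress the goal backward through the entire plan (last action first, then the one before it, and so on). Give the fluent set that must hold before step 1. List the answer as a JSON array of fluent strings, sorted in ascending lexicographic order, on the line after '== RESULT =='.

Work backward from the goal:
  through step 3 (unstack(b,c)): drop {clear(c), holding(b)}, keep {on(a,e), ontable(e)}, require {clear(b), handempty, on(b,c)}
    → {clear(b), handempty, on(a,e), on(b,c), ontable(e)}
  through step 2 (stack(b,c)): drop {clear(b), handempty, on(b,c)}, keep {on(a,e), ontable(e)}, require {clear(c), holding(b)}
    → {clear(c), holding(b), on(a,e), ontable(e)}
  through step 1 (unstack(b,a)): drop {holding(b)}, keep {clear(c), on(a,e), ontable(e)}, require {clear(b), handempty, on(b,a)}
    → {clear(b), clear(c), handempty, on(a,e), on(b,a), ontable(e)}

== RESULT ==
["clear(b)", "clear(c)", "handempty", "on(a,e)", "on(b,a)", "ontable(e)"]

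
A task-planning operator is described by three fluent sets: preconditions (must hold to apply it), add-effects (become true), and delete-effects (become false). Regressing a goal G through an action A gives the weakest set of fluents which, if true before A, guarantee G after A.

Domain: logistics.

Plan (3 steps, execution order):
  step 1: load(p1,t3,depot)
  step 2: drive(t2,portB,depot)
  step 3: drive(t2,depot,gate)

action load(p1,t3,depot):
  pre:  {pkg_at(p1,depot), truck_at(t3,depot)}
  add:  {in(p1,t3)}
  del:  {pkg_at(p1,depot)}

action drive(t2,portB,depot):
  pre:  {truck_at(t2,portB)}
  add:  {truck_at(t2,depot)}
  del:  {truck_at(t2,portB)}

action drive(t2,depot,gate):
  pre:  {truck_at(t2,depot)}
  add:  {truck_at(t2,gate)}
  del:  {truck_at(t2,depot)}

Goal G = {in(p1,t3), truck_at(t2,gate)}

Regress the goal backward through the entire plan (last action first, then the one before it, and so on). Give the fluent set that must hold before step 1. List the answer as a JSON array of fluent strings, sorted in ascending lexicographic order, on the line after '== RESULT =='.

Regress step by step:
  through step 3 (drive(t2,depot,gate)): drop {truck_at(t2,gate)}, keep {in(p1,t3)}, require {truck_at(t2,depot)}
    → {in(p1,t3), truck_at(t2,depot)}
  through step 2 (drive(t2,portB,depot)): drop {truck_at(t2,depot)}, keep {in(p1,t3)}, require {truck_at(t2,portB)}
    → {in(p1,t3), truck_at(t2,portB)}
  through step 1 (load(p1,t3,depot)): drop {in(p1,t3)}, keep {truck_at(t2,portB)}, require {pkg_at(p1,depot), truck_at(t3,depot)}
    → {pkg_at(p1,depot), truck_at(t2,portB), truck_at(t3,depot)}

== RESULT ==
["pkg_at(p1,depot)", "truck_at(t2,portB)", "truck_at(t3,depot)"]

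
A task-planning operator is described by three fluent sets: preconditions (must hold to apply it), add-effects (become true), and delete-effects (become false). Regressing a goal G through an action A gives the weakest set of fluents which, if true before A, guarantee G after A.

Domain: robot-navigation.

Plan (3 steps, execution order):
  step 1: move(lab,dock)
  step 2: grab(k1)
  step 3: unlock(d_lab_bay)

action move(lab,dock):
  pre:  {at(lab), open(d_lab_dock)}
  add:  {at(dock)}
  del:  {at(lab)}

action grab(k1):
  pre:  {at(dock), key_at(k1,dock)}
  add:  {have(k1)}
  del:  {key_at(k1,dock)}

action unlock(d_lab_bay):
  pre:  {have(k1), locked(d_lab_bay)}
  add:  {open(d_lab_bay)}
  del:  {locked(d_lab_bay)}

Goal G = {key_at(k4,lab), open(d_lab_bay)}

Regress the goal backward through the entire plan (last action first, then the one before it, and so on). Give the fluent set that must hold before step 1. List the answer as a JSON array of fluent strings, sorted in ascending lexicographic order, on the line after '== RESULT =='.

Work backward from the goal:
  through step 3 (unlock(d_lab_bay)): drop {open(d_lab_bay)}, keep {key_at(k4,lab)}, require {have(k1), locked(d_lab_bay)}
    → {have(k1), key_at(k4,lab), locked(d_lab_bay)}
  through step 2 (grab(k1)): drop {have(k1)}, keep {key_at(k4,lab), locked(d_lab_bay)}, require {at(dock), key_at(k1,dock)}
    → {at(dock), key_at(k1,dock), key_at(k4,lab), locked(d_lab_bay)}
  through step 1 (move(lab,dock)): drop {at(dock)}, keep {key_at(k1,dock), key_at(k4,lab), locked(d_lab_bay)}, require {at(lab), open(d_lab_dock)}
    → {at(lab), key_at(k1,dock), key_at(k4,lab), locked(d_lab_bay), open(d_lab_dock)}

== RESULT ==
["at(lab)", "key_at(k1,dock)", "key_at(k4,lab)", "locked(d_lab_bay)", "open(d_lab_dock)"]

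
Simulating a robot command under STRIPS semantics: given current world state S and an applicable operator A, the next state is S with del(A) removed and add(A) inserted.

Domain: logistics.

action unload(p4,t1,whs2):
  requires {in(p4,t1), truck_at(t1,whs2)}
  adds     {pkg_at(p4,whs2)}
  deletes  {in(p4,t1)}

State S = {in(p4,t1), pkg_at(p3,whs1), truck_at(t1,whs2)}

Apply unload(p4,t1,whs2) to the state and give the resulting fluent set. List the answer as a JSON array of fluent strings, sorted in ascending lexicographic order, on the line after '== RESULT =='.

Progress:
  pre ⊆ S: {in(p4,t1), truck_at(t1,whs2)} ⊆ S  — applicable
  S \ del = {pkg_at(p3,whs1), truck_at(t1,whs2)}
  ∪ add   = {pkg_at(p3,whs1), pkg_at(p4,whs2), truck_at(t1,whs2)}

== RESULT ==
["pkg_at(p3,whs1)", "pkg_at(p4,whs2)", "truck_at(t1,whs2)"]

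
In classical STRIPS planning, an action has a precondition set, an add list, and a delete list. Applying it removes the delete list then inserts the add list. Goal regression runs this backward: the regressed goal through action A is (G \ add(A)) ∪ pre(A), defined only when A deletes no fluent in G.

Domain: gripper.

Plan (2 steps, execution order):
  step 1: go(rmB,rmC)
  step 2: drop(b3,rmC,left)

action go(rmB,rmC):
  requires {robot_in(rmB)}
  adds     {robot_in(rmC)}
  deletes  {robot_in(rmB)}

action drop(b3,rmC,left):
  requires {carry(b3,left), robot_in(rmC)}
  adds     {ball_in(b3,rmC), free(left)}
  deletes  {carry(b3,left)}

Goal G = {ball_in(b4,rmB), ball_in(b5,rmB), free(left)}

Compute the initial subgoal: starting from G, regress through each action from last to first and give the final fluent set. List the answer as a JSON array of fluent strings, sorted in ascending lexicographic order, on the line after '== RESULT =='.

Work backward from the goal:
  through step 2 (drop(b3,rmC,left)): drop {free(left)}, keep {ball_in(b4,rmB), ball_in(b5,rmB)}, require {carry(b3,left), robot_in(rmC)}
    → {ball_in(b4,rmB), ball_in(b5,rmB), carry(b3,left), robot_in(rmC)}
  through step 1 (go(rmB,rmC)): drop {robot_in(rmC)}, keep {ball_in(b4,rmB), ball_in(b5,rmB), carry(b3,left)}, require {robot_in(rmB)}
    → {ball_in(b4,rmB), ball_in(b5,rmB), carry(b3,left), robot_in(rmB)}

== RESULT ==
["ball_in(b4,rmB)", "ball_in(b5,rmB)", "carry(b3,left)", "robot_in(rmB)"]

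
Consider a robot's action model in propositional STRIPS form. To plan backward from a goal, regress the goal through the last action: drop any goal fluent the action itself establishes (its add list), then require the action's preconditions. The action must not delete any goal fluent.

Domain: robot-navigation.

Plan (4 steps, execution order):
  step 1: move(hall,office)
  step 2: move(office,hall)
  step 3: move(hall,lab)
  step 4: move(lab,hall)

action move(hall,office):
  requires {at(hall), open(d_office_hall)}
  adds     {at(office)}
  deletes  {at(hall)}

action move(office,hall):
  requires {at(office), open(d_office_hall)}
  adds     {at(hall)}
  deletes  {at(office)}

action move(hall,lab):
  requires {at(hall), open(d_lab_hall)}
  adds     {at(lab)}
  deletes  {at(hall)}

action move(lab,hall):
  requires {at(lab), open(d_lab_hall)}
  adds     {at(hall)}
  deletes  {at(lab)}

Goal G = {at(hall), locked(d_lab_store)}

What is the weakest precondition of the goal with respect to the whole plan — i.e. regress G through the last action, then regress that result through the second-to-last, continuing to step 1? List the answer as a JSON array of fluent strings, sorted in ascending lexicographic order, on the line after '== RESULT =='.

Work backward from the goal:
  through step 4 (move(lab,hall)): drop {at(hall)}, keep {locked(d_lab_store)}, require {at(lab), open(d_lab_hall)}
    → {at(lab), locked(d_lab_store), open(d_lab_hall)}
  through step 3 (move(hall,lab)): drop {at(lab)}, keep {locked(d_lab_store), open(d_lab_hall)}, require {at(hall), open(d_lab_hall)}
    → {at(hall), locked(d_lab_store), open(d_lab_hall)}
  through step 2 (move(office,hall)): drop {at(hall)}, keep {locked(d_lab_store), open(d_lab_hall)}, require {at(office), open(d_office_hall)}
    → {at(office), locked(d_lab_store), open(d_lab_hall), open(d_office_hall)}
  through step 1 (move(hall,office)): drop {at(office)}, keep {locked(d_lab_store), open(d_lab_hall), open(d_office_hall)}, require {at(hall), open(d_office_hall)}
    → {at(hall), locked(d_lab_store), open(d_lab_hall), open(d_office_hall)}

== RESULT ==
["at(hall)", "locked(d_lab_store)", "open(d_lab_hall)", "open(d_office_hall)"]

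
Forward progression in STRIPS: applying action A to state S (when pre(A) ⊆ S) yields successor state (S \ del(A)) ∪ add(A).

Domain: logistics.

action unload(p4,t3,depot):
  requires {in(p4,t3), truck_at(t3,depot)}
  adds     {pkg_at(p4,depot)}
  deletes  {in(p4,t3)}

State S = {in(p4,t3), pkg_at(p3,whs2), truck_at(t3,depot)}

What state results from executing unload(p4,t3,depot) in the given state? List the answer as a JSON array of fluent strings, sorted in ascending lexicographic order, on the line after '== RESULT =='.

Compute (S \ del) ∪ add:
  pre ⊆ S: {in(p4,t3), truck_at(t3,depot)} ⊆ S  — applicable
  S \ del = {pkg_at(p3,whs2), truck_at(t3,depot)}
  ∪ add   = {pkg_at(p3,whs2), pkg_at(p4,depot), truck_at(t3,depot)}

== RESULT ==
["pkg_at(p3,whs2)", "pkg_at(p4,depot)", "truck_at(t3,depot)"]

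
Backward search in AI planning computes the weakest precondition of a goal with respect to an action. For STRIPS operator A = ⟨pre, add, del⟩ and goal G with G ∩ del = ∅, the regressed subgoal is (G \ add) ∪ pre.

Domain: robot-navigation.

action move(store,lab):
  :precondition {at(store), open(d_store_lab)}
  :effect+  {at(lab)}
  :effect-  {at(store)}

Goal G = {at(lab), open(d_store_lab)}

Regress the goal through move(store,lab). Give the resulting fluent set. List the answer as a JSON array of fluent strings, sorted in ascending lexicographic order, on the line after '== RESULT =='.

Compute (G \ add) ∪ pre:
  G ∩ del = {}  (empty — regression defined)
  G \ add = {at(lab), open(d_store_lab)} \ {at(lab)} = {open(d_store_lab)}
  ∪ pre   = {open(d_store_lab)} ∪ {at(store), open(d_store_lab)}
          = {at(store), open(d_store_lab)}

== RESULT ==
["at(store)", "open(d_store_lab)"]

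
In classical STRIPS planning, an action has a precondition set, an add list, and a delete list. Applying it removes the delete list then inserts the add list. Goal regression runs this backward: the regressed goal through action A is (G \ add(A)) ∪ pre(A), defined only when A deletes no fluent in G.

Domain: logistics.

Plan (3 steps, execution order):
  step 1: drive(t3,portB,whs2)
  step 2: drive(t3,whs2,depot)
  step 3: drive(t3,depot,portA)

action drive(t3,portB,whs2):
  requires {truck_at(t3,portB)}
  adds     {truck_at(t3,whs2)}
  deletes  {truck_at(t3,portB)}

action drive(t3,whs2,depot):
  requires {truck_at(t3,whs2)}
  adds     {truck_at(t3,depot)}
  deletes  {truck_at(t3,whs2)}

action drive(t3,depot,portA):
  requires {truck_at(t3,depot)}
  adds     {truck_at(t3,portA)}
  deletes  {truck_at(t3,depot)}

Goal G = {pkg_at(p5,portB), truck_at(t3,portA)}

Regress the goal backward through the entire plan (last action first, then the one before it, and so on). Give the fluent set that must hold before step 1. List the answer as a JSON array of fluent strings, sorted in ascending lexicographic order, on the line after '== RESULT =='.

Regress step by step:
  through step 3 (drive(t3,depot,portA)): drop {truck_at(t3,portA)}, keep {pkg_at(p5,portB)}, require {truck_at(t3,depot)}
    → {pkg_at(p5,portB), truck_at(t3,depot)}
  through step 2 (drive(t3,whs2,depot)): drop {truck_at(t3,depot)}, keep {pkg_at(p5,portB)}, require {truck_at(t3,whs2)}
    → {pkg_at(p5,portB), truck_at(t3,whs2)}
  through step 1 (drive(t3,portB,whs2)): drop {truck_at(t3,whs2)}, keep {pkg_at(p5,portB)}, require {truck_at(t3,portB)}
    → {pkg_at(p5,portB), truck_at(t3,portB)}

== RESULT ==
["pkg_at(p5,portB)", "truck_at(t3,portB)"]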